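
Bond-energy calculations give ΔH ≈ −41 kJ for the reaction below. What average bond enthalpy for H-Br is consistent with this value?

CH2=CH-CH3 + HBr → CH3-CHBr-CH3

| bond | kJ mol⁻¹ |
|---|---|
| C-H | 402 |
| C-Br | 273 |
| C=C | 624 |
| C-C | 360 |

Let D be the H-Br bond energy.
Σ(broken) = 1×360 + 6×402 + 1×624 + 1×D = 3396 + D
Σ(formed) = 1×273 + 2×360 + 7×402 = 3807
ΔH = Σ(broken) − Σ(formed) = (3396 + D) − (3807) = −411 + D
Setting this equal to −41 kJ gives D = 370 kJ/mol.

D(H-Br) ≈ 370 kJ/mol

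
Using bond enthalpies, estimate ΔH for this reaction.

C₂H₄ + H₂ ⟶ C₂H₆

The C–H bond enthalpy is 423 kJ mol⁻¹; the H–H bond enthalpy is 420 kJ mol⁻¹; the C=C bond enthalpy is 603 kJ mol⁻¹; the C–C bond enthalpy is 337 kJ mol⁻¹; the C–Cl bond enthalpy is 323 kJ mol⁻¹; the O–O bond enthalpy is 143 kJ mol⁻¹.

Bonds broken (reactants):
  C–H: 4 × 423 = 1692
  C=C: 1 × 603 = 603
  H–H: 1 × 420 = 420
  Σ(broken) = 2715 kJ
Bonds formed (products):
  C–C: 1 × 337 = 337
  C–H: 6 × 423 = 2538
  Σ(formed) = 2875 kJ
ΔH = Σ(broken) − Σ(formed) = 2715 − 2875 = −160 kJ

ΔH ≈ −160 kJ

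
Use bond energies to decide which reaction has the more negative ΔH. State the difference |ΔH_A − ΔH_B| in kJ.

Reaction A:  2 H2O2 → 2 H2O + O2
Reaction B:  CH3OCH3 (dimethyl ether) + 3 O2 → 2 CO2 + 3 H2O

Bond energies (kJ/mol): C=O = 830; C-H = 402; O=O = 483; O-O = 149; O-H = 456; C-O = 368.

Reaction A:
  Bonds broken (reactants):
    O-H: 4 × 456 = 1824
    O-O: 2 × 149 = 298
    Σ(broken) = 2122 kJ
  Bonds formed (products):
    O-H: 4 × 456 = 1824
    O=O: 1 × 483 = 483
    Σ(formed) = 2307 kJ
  ΔH_A = 2122 − 2307 = −185 kJ
Reaction B:
  Bonds broken (reactants):
    C-H: 6 × 402 = 2412
    C-O: 2 × 368 = 736
    O=O: 3 × 483 = 1449
    Σ(broken) = 4597 kJ
  Bonds formed (products):
    C=O: 4 × 830 = 3320
    O-H: 6 × 456 = 2736
    Σ(formed) = 6056 kJ
  ΔH_B = 4597 − 6056 = −1459 kJ
ΔH_A − ΔH_B = +1274 kJ, so reaction B has the more negative ΔH; |ΔH_A − ΔH_B| = 1274 kJ.

Reaction B, by 1274 kJ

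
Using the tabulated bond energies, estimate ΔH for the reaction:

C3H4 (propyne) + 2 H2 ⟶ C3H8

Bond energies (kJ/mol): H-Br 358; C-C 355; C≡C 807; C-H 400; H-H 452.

Bonds broken (reactants):
  C≡C: 1 × 807 = 807
  C-C: 1 × 355 = 355
  C-H: 4 × 400 = 1600
  H-H: 2 × 452 = 904
  Σ(broken) = 3666 kJ
Bonds formed (products):
  C-C: 2 × 355 = 710
  C-H: 8 × 400 = 3200
  Σ(formed) = 3910 kJ
ΔH = Σ(broken) − Σ(formed) = 3666 − 3910 = −244 kJ

ΔH ≈ −244 kJ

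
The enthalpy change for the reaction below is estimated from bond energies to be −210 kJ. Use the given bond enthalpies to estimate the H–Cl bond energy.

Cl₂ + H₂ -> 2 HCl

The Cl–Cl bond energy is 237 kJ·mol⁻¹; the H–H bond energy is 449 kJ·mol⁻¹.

Let D be the H–Cl bond energy.
Σ(broken) = 1×237 + 1×449 = 686
Σ(formed) = 2×D = 2D
ΔH = Σ(broken) − Σ(formed) = (686) − (2D) = +686 − 2D
Setting this equal to −210 kJ gives 2D = 896, so D = 448 kJ/mol.

D(H–Cl) ≈ 448 kJ/mol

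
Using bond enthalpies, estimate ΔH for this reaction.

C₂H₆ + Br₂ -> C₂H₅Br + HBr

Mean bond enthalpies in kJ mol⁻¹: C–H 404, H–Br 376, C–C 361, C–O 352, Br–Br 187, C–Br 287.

Bonds broken (reactants):
  Br–Br: 1 × 187 = 187
  C–C: 1 × 361 = 361
  C–H: 6 × 404 = 2424
  Σ(broken) = 2972 kJ
Bonds formed (products):
  C–Br: 1 × 287 = 287
  C–C: 1 × 361 = 361
  C–H: 5 × 404 = 2020
  H–Br: 1 × 376 = 376
  Σ(formed) = 3044 kJ
ΔH = Σ(broken) − Σ(formed) = 2972 − 3044 = −72 kJ

ΔH ≈ −72 kJ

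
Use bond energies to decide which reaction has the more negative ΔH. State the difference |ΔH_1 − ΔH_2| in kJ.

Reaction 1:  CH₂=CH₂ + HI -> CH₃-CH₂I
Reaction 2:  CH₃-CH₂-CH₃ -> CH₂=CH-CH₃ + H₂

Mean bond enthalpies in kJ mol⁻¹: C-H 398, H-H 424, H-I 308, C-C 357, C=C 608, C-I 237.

Reaction 1:
  Bonds broken (reactants):
    C-H: 4 × 398 = 1592
    C=C: 1 × 608 = 608
    H-I: 1 × 308 = 308
    Σ(broken) = 2508 kJ
  Bonds formed (products):
    C-C: 1 × 357 = 357
    C-H: 5 × 398 = 1990
    C-I: 1 × 237 = 237
    Σ(formed) = 2584 kJ
  ΔH_1 = 2508 − 2584 = −76 kJ
Reaction 2:
  Bonds broken (reactants):
    C-C: 2 × 357 = 714
    C-H: 8 × 398 = 3184
    Σ(broken) = 3898 kJ
  Bonds formed (products):
    C-C: 1 × 357 = 357
    C-H: 6 × 398 = 2388
    C=C: 1 × 608 = 608
    H-H: 1 × 424 = 424
    Σ(formed) = 3777 kJ
  ΔH_2 = 3898 − 3777 = +121 kJ
ΔH_1 − ΔH_2 = −197 kJ, so reaction 1 has the more negative ΔH; |ΔH_1 − ΔH_2| = 197 kJ.

Reaction 1, by 197 kJ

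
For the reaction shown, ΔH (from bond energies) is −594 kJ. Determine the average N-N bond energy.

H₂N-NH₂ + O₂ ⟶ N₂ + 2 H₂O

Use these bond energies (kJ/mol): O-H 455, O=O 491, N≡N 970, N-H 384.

D(N-N) ≈ 169 kJ/mol

Let D be the N-N bond energy.
Σ(broken) = 4×384 + 1×D + 1×491 = 2027 + D
Σ(formed) = 1×970 + 4×455 = 2790
ΔH = Σ(broken) − Σ(formed) = (2027 + D) − (2790) = −763 + D
Setting this equal to −594 kJ gives D = 169 kJ/mol.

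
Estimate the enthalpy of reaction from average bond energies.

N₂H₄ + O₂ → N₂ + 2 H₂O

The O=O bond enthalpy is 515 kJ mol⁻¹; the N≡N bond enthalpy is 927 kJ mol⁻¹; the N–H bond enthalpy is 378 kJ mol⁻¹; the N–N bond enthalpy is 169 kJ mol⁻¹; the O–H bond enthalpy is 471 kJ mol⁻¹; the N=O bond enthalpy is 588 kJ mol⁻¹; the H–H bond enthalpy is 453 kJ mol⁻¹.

Bonds broken (reactants):
  N–H: 4 × 378 = 1512
  N–N: 1 × 169 = 169
  O=O: 1 × 515 = 515
  Σ(broken) = 2196 kJ
Bonds formed (products):
  N≡N: 1 × 927 = 927
  O–H: 4 × 471 = 1884
  Σ(formed) = 2811 kJ
ΔH = Σ(broken) − Σ(formed) = 2196 − 2811 = −615 kJ

ΔH ≈ −615 kJ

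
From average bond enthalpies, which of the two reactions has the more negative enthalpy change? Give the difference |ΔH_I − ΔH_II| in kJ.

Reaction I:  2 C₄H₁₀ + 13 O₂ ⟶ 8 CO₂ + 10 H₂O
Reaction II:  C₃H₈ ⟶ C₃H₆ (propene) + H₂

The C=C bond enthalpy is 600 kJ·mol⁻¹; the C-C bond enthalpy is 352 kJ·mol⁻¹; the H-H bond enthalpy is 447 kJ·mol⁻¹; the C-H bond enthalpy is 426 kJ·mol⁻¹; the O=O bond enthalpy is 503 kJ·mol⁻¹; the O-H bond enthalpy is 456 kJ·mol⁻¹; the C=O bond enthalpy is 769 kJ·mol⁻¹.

Reaction I:
  Bonds broken (reactants):
    C-C: 6 × 352 = 2112
    C-H: 20 × 426 = 8520
    O=O: 13 × 503 = 6539
    Σ(broken) = 17171 kJ
  Bonds formed (products):
    C=O: 16 × 769 = 12304
    O-H: 20 × 456 = 9120
    Σ(formed) = 21424 kJ
  ΔH_I = 17171 − 21424 = −4253 kJ
Reaction II:
  Bonds broken (reactants):
    C-C: 2 × 352 = 704
    C-H: 8 × 426 = 3408
    Σ(broken) = 4112 kJ
  Bonds formed (products):
    C-C: 1 × 352 = 352
    C-H: 6 × 426 = 2556
    C=C: 1 × 600 = 600
    H-H: 1 × 447 = 447
    Σ(formed) = 3955 kJ
  ΔH_II = 4112 − 3955 = +157 kJ
ΔH_I − ΔH_II = −4410 kJ, so reaction I has the more negative ΔH; |ΔH_I − ΔH_II| = 4410 kJ.

Reaction I, by 4410 kJ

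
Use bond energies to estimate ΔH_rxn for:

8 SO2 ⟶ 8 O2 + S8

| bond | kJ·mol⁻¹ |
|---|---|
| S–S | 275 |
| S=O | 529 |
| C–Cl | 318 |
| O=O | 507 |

ΔH ≈ +2208 kJ

Bonds broken (reactants):
  S=O: 16 × 529 = 8464
  Σ(broken) = 8464 kJ
Bonds formed (products):
  O=O: 8 × 507 = 4056
  S–S: 8 × 275 = 2200
  Σ(formed) = 6256 kJ
ΔH = Σ(broken) − Σ(formed) = 8464 − 6256 = +2208 kJ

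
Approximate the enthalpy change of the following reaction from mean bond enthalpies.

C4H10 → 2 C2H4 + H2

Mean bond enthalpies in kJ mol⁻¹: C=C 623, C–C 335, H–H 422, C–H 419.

ΔH ≈ +175 kJ

Bonds broken (reactants):
  C–C: 3 × 335 = 1005
  C–H: 10 × 419 = 4190
  Σ(broken) = 5195 kJ
Bonds formed (products):
  C–H: 8 × 419 = 3352
  C=C: 2 × 623 = 1246
  H–H: 1 × 422 = 422
  Σ(formed) = 5020 kJ
ΔH = Σ(broken) − Σ(formed) = 5195 − 5020 = +175 kJ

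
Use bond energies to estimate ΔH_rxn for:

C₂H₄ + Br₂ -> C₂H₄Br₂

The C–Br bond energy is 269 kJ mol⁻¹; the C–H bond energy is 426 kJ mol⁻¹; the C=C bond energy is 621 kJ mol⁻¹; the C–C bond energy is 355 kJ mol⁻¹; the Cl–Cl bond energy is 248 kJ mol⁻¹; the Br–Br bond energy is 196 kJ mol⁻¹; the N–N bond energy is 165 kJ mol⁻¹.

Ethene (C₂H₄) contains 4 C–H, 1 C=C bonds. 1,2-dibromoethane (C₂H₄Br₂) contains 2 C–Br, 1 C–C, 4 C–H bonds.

ΔH ≈ −76 kJ

Bonds broken (reactants):
  Br–Br: 1 × 196 = 196
  C–H: 4 × 426 = 1704
  C=C: 1 × 621 = 621
  Σ(broken) = 2521 kJ
Bonds formed (products):
  C–Br: 2 × 269 = 538
  C–C: 1 × 355 = 355
  C–H: 4 × 426 = 1704
  Σ(formed) = 2597 kJ
ΔH = Σ(broken) − Σ(formed) = 2521 − 2597 = −76 kJ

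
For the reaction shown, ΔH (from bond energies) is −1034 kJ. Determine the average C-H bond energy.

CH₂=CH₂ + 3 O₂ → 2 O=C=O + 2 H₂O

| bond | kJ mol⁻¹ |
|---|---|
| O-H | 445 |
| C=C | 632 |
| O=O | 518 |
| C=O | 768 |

Let D be the C-H bond energy.
Σ(broken) = 4×D + 1×632 + 3×518 = 2186 + 4D
Σ(formed) = 4×768 + 4×445 = 4852
ΔH = Σ(broken) − Σ(formed) = (2186 + 4D) − (4852) = −2666 + 4D
Setting this equal to −1034 kJ gives 4D = 1632, so D = 408 kJ/mol.

D(C-H) ≈ 408 kJ/mol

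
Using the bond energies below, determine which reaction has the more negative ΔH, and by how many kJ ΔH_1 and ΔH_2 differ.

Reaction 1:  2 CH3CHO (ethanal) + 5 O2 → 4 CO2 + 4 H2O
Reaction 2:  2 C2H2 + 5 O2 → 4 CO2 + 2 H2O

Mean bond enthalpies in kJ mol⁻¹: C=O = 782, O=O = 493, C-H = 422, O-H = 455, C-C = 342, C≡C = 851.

Reaction 1:
  Bonds broken (reactants):
    C-C: 2 × 342 = 684
    C-H: 8 × 422 = 3376
    C=O: 2 × 782 = 1564
    O=O: 5 × 493 = 2465
    Σ(broken) = 8089 kJ
  Bonds formed (products):
    C=O: 8 × 782 = 6256
    O-H: 8 × 455 = 3640
    Σ(formed) = 9896 kJ
  ΔH_1 = 8089 − 9896 = −1807 kJ
Reaction 2:
  Bonds broken (reactants):
    C≡C: 2 × 851 = 1702
    C-H: 4 × 422 = 1688
    O=O: 5 × 493 = 2465
    Σ(broken) = 5855 kJ
  Bonds formed (products):
    C=O: 8 × 782 = 6256
    O-H: 4 × 455 = 1820
    Σ(formed) = 8076 kJ
  ΔH_2 = 5855 − 8076 = −2221 kJ
ΔH_1 − ΔH_2 = +414 kJ, so reaction 2 has the more negative ΔH; |ΔH_1 − ΔH_2| = 414 kJ.

Reaction 2, by 414 kJ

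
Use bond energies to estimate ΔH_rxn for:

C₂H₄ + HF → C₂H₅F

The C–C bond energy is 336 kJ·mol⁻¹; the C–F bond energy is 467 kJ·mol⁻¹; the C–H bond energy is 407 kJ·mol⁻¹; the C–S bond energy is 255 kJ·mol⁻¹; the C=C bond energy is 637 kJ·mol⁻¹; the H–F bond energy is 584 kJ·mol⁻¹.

Bonds broken (reactants):
  C–H: 4 × 407 = 1628
  C=C: 1 × 637 = 637
  H–F: 1 × 584 = 584
  Σ(broken) = 2849 kJ
Bonds formed (products):
  C–C: 1 × 336 = 336
  C–F: 1 × 467 = 467
  C–H: 5 × 407 = 2035
  Σ(formed) = 2838 kJ
ΔH = Σ(broken) − Σ(formed) = 2849 − 2838 = +11 kJ

ΔH ≈ +11 kJ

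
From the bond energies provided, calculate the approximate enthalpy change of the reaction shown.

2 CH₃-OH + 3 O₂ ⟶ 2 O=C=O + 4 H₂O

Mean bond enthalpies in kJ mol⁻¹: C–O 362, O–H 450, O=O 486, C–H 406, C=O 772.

Bonds broken (reactants):
  C–H: 6 × 406 = 2436
  C–O: 2 × 362 = 724
  O–H: 2 × 450 = 900
  O=O: 3 × 486 = 1458
  Σ(broken) = 5518 kJ
Bonds formed (products):
  C=O: 4 × 772 = 3088
  O–H: 8 × 450 = 3600
  Σ(formed) = 6688 kJ
ΔH = Σ(broken) − Σ(formed) = 5518 − 6688 = −1170 kJ

ΔH ≈ −1170 kJ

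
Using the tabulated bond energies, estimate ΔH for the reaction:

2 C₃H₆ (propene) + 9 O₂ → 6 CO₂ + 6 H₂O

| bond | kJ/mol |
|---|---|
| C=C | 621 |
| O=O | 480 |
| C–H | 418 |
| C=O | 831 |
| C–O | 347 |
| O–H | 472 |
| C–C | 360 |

Bonds broken (reactants):
  C–C: 2 × 360 = 720
  C–H: 12 × 418 = 5016
  C=C: 2 × 621 = 1242
  O=O: 9 × 480 = 4320
  Σ(broken) = 11298 kJ
Bonds formed (products):
  C=O: 12 × 831 = 9972
  O–H: 12 × 472 = 5664
  Σ(formed) = 15636 kJ
ΔH = Σ(broken) − Σ(formed) = 11298 − 15636 = −4338 kJ

ΔH ≈ −4338 kJ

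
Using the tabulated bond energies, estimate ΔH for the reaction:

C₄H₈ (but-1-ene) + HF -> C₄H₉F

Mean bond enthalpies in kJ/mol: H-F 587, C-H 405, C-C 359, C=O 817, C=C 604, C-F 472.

ΔH ≈ −45 kJ

Bonds broken (reactants):
  C-C: 2 × 359 = 718
  C-H: 8 × 405 = 3240
  C=C: 1 × 604 = 604
  H-F: 1 × 587 = 587
  Σ(broken) = 5149 kJ
Bonds formed (products):
  C-C: 3 × 359 = 1077
  C-F: 1 × 472 = 472
  C-H: 9 × 405 = 3645
  Σ(formed) = 5194 kJ
ΔH = Σ(broken) − Σ(formed) = 5149 − 5194 = −45 kJ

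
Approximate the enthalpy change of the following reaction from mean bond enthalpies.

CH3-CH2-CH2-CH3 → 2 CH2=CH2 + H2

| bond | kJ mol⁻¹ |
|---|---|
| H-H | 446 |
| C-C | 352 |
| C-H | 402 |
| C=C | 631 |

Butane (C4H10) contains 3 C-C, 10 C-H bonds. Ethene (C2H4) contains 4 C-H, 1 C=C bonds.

Bonds broken (reactants):
  C-C: 3 × 352 = 1056
  C-H: 10 × 402 = 4020
  Σ(broken) = 5076 kJ
Bonds formed (products):
  C-H: 8 × 402 = 3216
  C=C: 2 × 631 = 1262
  H-H: 1 × 446 = 446
  Σ(formed) = 4924 kJ
ΔH = Σ(broken) − Σ(formed) = 5076 − 4924 = +152 kJ

ΔH ≈ +152 kJ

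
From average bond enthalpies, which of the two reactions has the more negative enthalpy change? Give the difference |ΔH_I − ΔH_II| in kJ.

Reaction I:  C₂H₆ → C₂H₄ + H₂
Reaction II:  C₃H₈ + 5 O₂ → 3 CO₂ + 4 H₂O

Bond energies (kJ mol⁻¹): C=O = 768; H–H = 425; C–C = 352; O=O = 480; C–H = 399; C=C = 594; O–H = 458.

Reaction II, by 2107 kJ

Reaction I:
  Bonds broken (reactants):
    C–C: 1 × 352 = 352
    C–H: 6 × 399 = 2394
    Σ(broken) = 2746 kJ
  Bonds formed (products):
    C–H: 4 × 399 = 1596
    C=C: 1 × 594 = 594
    H–H: 1 × 425 = 425
    Σ(formed) = 2615 kJ
  ΔH_I = 2746 − 2615 = +131 kJ
Reaction II:
  Bonds broken (reactants):
    C–C: 2 × 352 = 704
    C–H: 8 × 399 = 3192
    O=O: 5 × 480 = 2400
    Σ(broken) = 6296 kJ
  Bonds formed (products):
    C=O: 6 × 768 = 4608
    O–H: 8 × 458 = 3664
    Σ(formed) = 8272 kJ
  ΔH_II = 6296 − 8272 = −1976 kJ
ΔH_I − ΔH_II = +2107 kJ, so reaction II has the more negative ΔH; |ΔH_I − ΔH_II| = 2107 kJ.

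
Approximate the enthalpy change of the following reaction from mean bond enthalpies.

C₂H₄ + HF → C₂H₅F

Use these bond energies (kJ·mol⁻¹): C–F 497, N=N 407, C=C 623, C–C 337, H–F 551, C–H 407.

Bonds broken (reactants):
  C–H: 4 × 407 = 1628
  C=C: 1 × 623 = 623
  H–F: 1 × 551 = 551
  Σ(broken) = 2802 kJ
Bonds formed (products):
  C–C: 1 × 337 = 337
  C–F: 1 × 497 = 497
  C–H: 5 × 407 = 2035
  Σ(formed) = 2869 kJ
ΔH = Σ(broken) − Σ(formed) = 2802 − 2869 = −67 kJ

ΔH ≈ −67 kJ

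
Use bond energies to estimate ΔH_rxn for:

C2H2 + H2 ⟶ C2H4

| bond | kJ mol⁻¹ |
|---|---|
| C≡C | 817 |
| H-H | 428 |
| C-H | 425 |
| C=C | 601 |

ΔH ≈ −206 kJ

Bonds broken (reactants):
  C≡C: 1 × 817 = 817
  C-H: 2 × 425 = 850
  H-H: 1 × 428 = 428
  Σ(broken) = 2095 kJ
Bonds formed (products):
  C-H: 4 × 425 = 1700
  C=C: 1 × 601 = 601
  Σ(formed) = 2301 kJ
ΔH = Σ(broken) − Σ(formed) = 2095 − 2301 = −206 kJ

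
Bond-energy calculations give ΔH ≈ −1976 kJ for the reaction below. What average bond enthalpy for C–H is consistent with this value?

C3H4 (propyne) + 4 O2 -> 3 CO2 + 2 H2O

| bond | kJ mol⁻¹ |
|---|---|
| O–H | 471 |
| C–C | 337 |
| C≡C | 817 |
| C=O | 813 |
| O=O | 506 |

D(C–H) ≈ 402 kJ/mol

Let D be the C–H bond energy.
Σ(broken) = 1×817 + 1×337 + 4×D + 4×506 = 3178 + 4D
Σ(formed) = 6×813 + 4×471 = 6762
ΔH = Σ(broken) − Σ(formed) = (3178 + 4D) − (6762) = −3584 + 4D
Setting this equal to −1976 kJ gives 4D = 1608, so D = 402 kJ/mol.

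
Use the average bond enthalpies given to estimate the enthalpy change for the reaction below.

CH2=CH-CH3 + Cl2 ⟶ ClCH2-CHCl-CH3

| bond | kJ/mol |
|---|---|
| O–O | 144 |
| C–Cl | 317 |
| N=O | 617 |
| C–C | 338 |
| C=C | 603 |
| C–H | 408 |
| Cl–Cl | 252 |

Bonds broken (reactants):
  C–C: 1 × 338 = 338
  C–H: 6 × 408 = 2448
  C=C: 1 × 603 = 603
  Cl–Cl: 1 × 252 = 252
  Σ(broken) = 3641 kJ
Bonds formed (products):
  C–C: 2 × 338 = 676
  C–Cl: 2 × 317 = 634
  C–H: 6 × 408 = 2448
  Σ(formed) = 3758 kJ
ΔH = Σ(broken) − Σ(formed) = 3641 − 3758 = −117 kJ

ΔH ≈ −117 kJ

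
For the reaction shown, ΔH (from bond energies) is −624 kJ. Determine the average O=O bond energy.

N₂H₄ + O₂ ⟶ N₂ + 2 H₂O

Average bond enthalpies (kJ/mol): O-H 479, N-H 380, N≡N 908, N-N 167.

Let D be the O=O bond energy.
Σ(broken) = 4×380 + 1×167 + 1×D = 1687 + D
Σ(formed) = 1×908 + 4×479 = 2824
ΔH = Σ(broken) − Σ(formed) = (1687 + D) − (2824) = −1137 + D
Setting this equal to −624 kJ gives D = 513 kJ/mol.

D(O=O) ≈ 513 kJ/mol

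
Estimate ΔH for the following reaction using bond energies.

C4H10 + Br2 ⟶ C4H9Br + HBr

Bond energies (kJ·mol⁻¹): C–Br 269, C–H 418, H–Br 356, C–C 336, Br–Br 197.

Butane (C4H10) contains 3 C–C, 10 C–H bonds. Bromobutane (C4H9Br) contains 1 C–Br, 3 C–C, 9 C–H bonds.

Bonds broken (reactants):
  Br–Br: 1 × 197 = 197
  C–C: 3 × 336 = 1008
  C–H: 10 × 418 = 4180
  Σ(broken) = 5385 kJ
Bonds formed (products):
  C–Br: 1 × 269 = 269
  C–C: 3 × 336 = 1008
  C–H: 9 × 418 = 3762
  H–Br: 1 × 356 = 356
  Σ(formed) = 5395 kJ
ΔH = Σ(broken) − Σ(formed) = 5385 − 5395 = −10 kJ

ΔH ≈ −10 kJ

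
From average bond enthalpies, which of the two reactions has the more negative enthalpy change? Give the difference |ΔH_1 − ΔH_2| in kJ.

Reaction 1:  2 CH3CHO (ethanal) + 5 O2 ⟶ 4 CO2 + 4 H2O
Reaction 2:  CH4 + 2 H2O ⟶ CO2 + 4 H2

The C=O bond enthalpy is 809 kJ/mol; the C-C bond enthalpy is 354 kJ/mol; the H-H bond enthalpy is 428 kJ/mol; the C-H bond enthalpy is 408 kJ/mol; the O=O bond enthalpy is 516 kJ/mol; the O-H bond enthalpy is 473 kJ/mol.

Reaction 1:
  Bonds broken (reactants):
    C-C: 2 × 354 = 708
    C-H: 8 × 408 = 3264
    C=O: 2 × 809 = 1618
    O=O: 5 × 516 = 2580
    Σ(broken) = 8170 kJ
  Bonds formed (products):
    C=O: 8 × 809 = 6472
    O-H: 8 × 473 = 3784
    Σ(formed) = 10256 kJ
  ΔH_1 = 8170 − 10256 = −2086 kJ
Reaction 2:
  Bonds broken (reactants):
    C-H: 4 × 408 = 1632
    O-H: 4 × 473 = 1892
    Σ(broken) = 3524 kJ
  Bonds formed (products):
    C=O: 2 × 809 = 1618
    H-H: 4 × 428 = 1712
    Σ(formed) = 3330 kJ
  ΔH_2 = 3524 − 3330 = +194 kJ
ΔH_1 − ΔH_2 = −2280 kJ, so reaction 1 has the more negative ΔH; |ΔH_1 − ΔH_2| = 2280 kJ.

Reaction 1, by 2280 kJ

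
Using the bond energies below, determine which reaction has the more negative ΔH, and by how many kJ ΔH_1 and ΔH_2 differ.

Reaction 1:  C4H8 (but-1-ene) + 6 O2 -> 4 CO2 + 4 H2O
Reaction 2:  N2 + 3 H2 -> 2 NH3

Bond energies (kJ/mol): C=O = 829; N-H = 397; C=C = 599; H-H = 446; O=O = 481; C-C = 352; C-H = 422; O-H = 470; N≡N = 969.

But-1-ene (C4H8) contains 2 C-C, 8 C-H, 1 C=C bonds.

Reaction 1, by 2752 kJ

Reaction 1:
  Bonds broken (reactants):
    C-C: 2 × 352 = 704
    C-H: 8 × 422 = 3376
    C=C: 1 × 599 = 599
    O=O: 6 × 481 = 2886
    Σ(broken) = 7565 kJ
  Bonds formed (products):
    C=O: 8 × 829 = 6632
    O-H: 8 × 470 = 3760
    Σ(formed) = 10392 kJ
  ΔH_1 = 7565 − 10392 = −2827 kJ
Reaction 2:
  Bonds broken (reactants):
    H-H: 3 × 446 = 1338
    N≡N: 1 × 969 = 969
    Σ(broken) = 2307 kJ
  Bonds formed (products):
    N-H: 6 × 397 = 2382
    Σ(formed) = 2382 kJ
  ΔH_2 = 2307 − 2382 = −75 kJ
ΔH_1 − ΔH_2 = −2752 kJ, so reaction 1 has the more negative ΔH; |ΔH_1 − ΔH_2| = 2752 kJ.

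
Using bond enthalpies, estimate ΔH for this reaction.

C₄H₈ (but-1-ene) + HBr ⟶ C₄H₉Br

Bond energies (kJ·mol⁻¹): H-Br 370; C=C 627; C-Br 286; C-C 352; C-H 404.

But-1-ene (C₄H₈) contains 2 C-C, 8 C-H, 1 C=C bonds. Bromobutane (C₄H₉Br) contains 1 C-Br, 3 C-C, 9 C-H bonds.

Bonds broken (reactants):
  C-C: 2 × 352 = 704
  C-H: 8 × 404 = 3232
  C=C: 1 × 627 = 627
  H-Br: 1 × 370 = 370
  Σ(broken) = 4933 kJ
Bonds formed (products):
  C-Br: 1 × 286 = 286
  C-C: 3 × 352 = 1056
  C-H: 9 × 404 = 3636
  Σ(formed) = 4978 kJ
ΔH = Σ(broken) − Σ(formed) = 4933 − 4978 = −45 kJ

ΔH ≈ −45 kJ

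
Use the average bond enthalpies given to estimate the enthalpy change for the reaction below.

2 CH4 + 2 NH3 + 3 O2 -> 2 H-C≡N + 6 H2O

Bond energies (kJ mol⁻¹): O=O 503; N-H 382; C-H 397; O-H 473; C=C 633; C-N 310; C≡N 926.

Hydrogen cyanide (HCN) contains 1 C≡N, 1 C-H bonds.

ΔH ≈ −1345 kJ

Bonds broken (reactants):
  C-H: 8 × 397 = 3176
  N-H: 6 × 382 = 2292
  O=O: 3 × 503 = 1509
  Σ(broken) = 6977 kJ
Bonds formed (products):
  C≡N: 2 × 926 = 1852
  C-H: 2 × 397 = 794
  O-H: 12 × 473 = 5676
  Σ(formed) = 8322 kJ
ΔH = Σ(broken) − Σ(formed) = 6977 − 8322 = −1345 kJ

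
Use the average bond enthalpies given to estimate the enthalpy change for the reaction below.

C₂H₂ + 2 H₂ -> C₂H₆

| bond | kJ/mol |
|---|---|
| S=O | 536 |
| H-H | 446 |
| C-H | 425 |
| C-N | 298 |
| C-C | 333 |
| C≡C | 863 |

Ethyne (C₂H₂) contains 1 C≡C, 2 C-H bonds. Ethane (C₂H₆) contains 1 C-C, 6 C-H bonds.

Bonds broken (reactants):
  C≡C: 1 × 863 = 863
  C-H: 2 × 425 = 850
  H-H: 2 × 446 = 892
  Σ(broken) = 2605 kJ
Bonds formed (products):
  C-C: 1 × 333 = 333
  C-H: 6 × 425 = 2550
  Σ(formed) = 2883 kJ
ΔH = Σ(broken) − Σ(formed) = 2605 − 2883 = −278 kJ

ΔH ≈ −278 kJ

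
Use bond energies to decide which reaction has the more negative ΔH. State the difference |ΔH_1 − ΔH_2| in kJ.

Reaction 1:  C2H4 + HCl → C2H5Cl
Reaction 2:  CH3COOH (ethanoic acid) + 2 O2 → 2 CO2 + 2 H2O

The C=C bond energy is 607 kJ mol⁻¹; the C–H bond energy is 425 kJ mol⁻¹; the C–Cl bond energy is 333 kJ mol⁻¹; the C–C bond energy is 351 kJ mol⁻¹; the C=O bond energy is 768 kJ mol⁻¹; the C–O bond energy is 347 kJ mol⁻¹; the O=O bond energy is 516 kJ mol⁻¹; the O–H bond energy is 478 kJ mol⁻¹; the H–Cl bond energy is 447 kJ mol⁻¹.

Reaction 1:
  Bonds broken (reactants):
    C–H: 4 × 425 = 1700
    C=C: 1 × 607 = 607
    H–Cl: 1 × 447 = 447
    Σ(broken) = 2754 kJ
  Bonds formed (products):
    C–C: 1 × 351 = 351
    C–Cl: 1 × 333 = 333
    C–H: 5 × 425 = 2125
    Σ(formed) = 2809 kJ
  ΔH_1 = 2754 − 2809 = −55 kJ
Reaction 2:
  Bonds broken (reactants):
    C–C: 1 × 351 = 351
    C–H: 3 × 425 = 1275
    C–O: 1 × 347 = 347
    C=O: 1 × 768 = 768
    O–H: 1 × 478 = 478
    O=O: 2 × 516 = 1032
    Σ(broken) = 4251 kJ
  Bonds formed (products):
    C=O: 4 × 768 = 3072
    O–H: 4 × 478 = 1912
    Σ(formed) = 4984 kJ
  ΔH_2 = 4251 − 4984 = −733 kJ
ΔH_1 − ΔH_2 = +678 kJ, so reaction 2 has the more negative ΔH; |ΔH_1 − ΔH_2| = 678 kJ.

Reaction 2, by 678 kJ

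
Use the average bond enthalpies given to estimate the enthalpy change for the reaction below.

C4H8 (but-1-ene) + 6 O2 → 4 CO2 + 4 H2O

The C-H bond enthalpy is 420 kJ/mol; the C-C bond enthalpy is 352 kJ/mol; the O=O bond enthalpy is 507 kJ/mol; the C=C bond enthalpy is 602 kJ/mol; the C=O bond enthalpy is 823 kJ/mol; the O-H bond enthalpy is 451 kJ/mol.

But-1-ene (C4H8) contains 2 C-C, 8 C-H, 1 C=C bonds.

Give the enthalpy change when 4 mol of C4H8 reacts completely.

ΔH = −9936 kJ

Bonds broken (reactants):
  C-C: 2 × 352 = 704
  C-H: 8 × 420 = 3360
  C=C: 1 × 602 = 602
  O=O: 6 × 507 = 3042
  Σ(broken) = 7708 kJ
Bonds formed (products):
  C=O: 8 × 823 = 6584
  O-H: 8 × 451 = 3608
  Σ(formed) = 10192 kJ
ΔH = Σ(broken) − Σ(formed) = 7708 − 10192 = −2484 kJ
For 4× the reaction as written: 4 × (−2484) = −9936 kJ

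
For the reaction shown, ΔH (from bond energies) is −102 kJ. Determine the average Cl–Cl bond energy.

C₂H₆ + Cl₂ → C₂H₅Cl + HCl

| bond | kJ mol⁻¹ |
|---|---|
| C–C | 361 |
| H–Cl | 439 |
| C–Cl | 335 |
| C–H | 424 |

Let D be the Cl–Cl bond energy.
Σ(broken) = 1×361 + 6×424 + 1×D = 2905 + D
Σ(formed) = 1×361 + 1×335 + 5×424 + 1×439 = 3255
ΔH = Σ(broken) − Σ(formed) = (2905 + D) − (3255) = −350 + D
Setting this equal to −102 kJ gives D = 248 kJ/mol.

D(Cl–Cl) ≈ 248 kJ/mol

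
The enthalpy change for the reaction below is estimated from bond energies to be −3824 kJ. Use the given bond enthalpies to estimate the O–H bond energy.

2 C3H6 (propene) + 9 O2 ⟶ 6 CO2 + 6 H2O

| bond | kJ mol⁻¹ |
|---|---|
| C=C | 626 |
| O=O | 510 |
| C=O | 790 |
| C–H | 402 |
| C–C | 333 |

Let D be the O–H bond energy.
Σ(broken) = 2×333 + 12×402 + 2×626 + 9×510 = 11332
Σ(formed) = 12×790 + 12×D = 9480 + 12D
ΔH = Σ(broken) − Σ(formed) = (11332) − (9480 + 12D) = +1852 − 12D
Setting this equal to −3824 kJ gives 12D = 5676, so D = 473 kJ/mol.

D(O–H) ≈ 473 kJ/mol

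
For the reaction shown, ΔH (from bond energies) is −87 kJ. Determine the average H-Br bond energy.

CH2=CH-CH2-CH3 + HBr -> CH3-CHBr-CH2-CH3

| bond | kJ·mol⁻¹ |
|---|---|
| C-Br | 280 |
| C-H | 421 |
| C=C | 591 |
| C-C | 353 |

Let D be the H-Br bond energy.
Σ(broken) = 2×353 + 8×421 + 1×591 + 1×D = 4665 + D
Σ(formed) = 1×280 + 3×353 + 9×421 = 5128
ΔH = Σ(broken) − Σ(formed) = (4665 + D) − (5128) = −463 + D
Setting this equal to −87 kJ gives D = 376 kJ/mol.

D(H-Br) ≈ 376 kJ/mol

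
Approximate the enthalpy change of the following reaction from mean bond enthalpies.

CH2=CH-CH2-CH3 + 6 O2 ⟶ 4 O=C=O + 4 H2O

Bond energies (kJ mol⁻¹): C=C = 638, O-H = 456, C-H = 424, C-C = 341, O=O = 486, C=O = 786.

ΔH ≈ −2308 kJ

Bonds broken (reactants):
  C-C: 2 × 341 = 682
  C-H: 8 × 424 = 3392
  C=C: 1 × 638 = 638
  O=O: 6 × 486 = 2916
  Σ(broken) = 7628 kJ
Bonds formed (products):
  C=O: 8 × 786 = 6288
  O-H: 8 × 456 = 3648
  Σ(formed) = 9936 kJ
ΔH = Σ(broken) − Σ(formed) = 7628 − 9936 = −2308 kJ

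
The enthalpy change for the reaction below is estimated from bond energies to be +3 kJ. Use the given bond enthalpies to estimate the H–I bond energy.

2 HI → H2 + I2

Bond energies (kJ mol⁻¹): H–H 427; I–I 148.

D(H–I) ≈ 289 kJ/mol

Let D be the H–I bond energy.
Σ(broken) = 2×D = 2D
Σ(formed) = 1×427 + 1×148 = 575
ΔH = Σ(broken) − Σ(formed) = (2D) − (575) = −575 + 2D
Setting this equal to +3 kJ gives 2D = 578, so D = 289 kJ/mol.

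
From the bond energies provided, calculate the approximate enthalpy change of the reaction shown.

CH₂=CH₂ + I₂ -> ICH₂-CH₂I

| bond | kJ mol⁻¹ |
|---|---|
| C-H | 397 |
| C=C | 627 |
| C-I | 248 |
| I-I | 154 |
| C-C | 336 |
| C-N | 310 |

ΔH ≈ −51 kJ

Bonds broken (reactants):
  C-H: 4 × 397 = 1588
  C=C: 1 × 627 = 627
  I-I: 1 × 154 = 154
  Σ(broken) = 2369 kJ
Bonds formed (products):
  C-C: 1 × 336 = 336
  C-H: 4 × 397 = 1588
  C-I: 2 × 248 = 496
  Σ(formed) = 2420 kJ
ΔH = Σ(broken) − Σ(formed) = 2369 − 2420 = −51 kJ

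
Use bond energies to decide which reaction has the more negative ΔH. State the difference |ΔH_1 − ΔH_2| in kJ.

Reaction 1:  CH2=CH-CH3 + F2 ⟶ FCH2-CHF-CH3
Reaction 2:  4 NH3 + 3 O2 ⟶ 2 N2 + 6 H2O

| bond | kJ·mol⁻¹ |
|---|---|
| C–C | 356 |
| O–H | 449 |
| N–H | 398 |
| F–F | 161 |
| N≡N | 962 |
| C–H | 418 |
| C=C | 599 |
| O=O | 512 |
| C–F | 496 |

Reaction 2, by 412 kJ

Reaction 1:
  Bonds broken (reactants):
    C–C: 1 × 356 = 356
    C–H: 6 × 418 = 2508
    C=C: 1 × 599 = 599
    F–F: 1 × 161 = 161
    Σ(broken) = 3624 kJ
  Bonds formed (products):
    C–C: 2 × 356 = 712
    C–F: 2 × 496 = 992
    C–H: 6 × 418 = 2508
    Σ(formed) = 4212 kJ
  ΔH_1 = 3624 − 4212 = −588 kJ
Reaction 2:
  Bonds broken (reactants):
    N–H: 12 × 398 = 4776
    O=O: 3 × 512 = 1536
    Σ(broken) = 6312 kJ
  Bonds formed (products):
    N≡N: 2 × 962 = 1924
    O–H: 12 × 449 = 5388
    Σ(formed) = 7312 kJ
  ΔH_2 = 6312 − 7312 = −1000 kJ
ΔH_1 − ΔH_2 = +412 kJ, so reaction 2 has the more negative ΔH; |ΔH_1 − ΔH_2| = 412 kJ.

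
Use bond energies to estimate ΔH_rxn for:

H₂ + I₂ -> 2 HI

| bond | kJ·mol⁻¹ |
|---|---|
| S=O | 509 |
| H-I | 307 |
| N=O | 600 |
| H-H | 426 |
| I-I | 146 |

Bonds broken (reactants):
  H-H: 1 × 426 = 426
  I-I: 1 × 146 = 146
  Σ(broken) = 572 kJ
Bonds formed (products):
  H-I: 2 × 307 = 614
  Σ(formed) = 614 kJ
ΔH = Σ(broken) − Σ(formed) = 572 − 614 = −42 kJ

ΔH ≈ −42 kJ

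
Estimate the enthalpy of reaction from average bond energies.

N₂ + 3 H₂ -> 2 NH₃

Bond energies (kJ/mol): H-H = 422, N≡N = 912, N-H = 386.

ΔH ≈ −138 kJ

Bonds broken (reactants):
  H-H: 3 × 422 = 1266
  N≡N: 1 × 912 = 912
  Σ(broken) = 2178 kJ
Bonds formed (products):
  N-H: 6 × 386 = 2316
  Σ(formed) = 2316 kJ
ΔH = Σ(broken) − Σ(formed) = 2178 − 2316 = −138 kJ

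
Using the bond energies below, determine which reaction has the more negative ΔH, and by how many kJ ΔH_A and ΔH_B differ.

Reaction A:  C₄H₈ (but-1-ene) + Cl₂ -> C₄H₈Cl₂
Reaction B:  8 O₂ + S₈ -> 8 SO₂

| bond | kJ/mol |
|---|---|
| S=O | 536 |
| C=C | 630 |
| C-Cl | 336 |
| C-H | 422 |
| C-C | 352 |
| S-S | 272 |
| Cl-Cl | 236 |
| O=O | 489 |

Reaction B, by 2330 kJ

Reaction A:
  Bonds broken (reactants):
    C-C: 2 × 352 = 704
    C-H: 8 × 422 = 3376
    C=C: 1 × 630 = 630
    Cl-Cl: 1 × 236 = 236
    Σ(broken) = 4946 kJ
  Bonds formed (products):
    C-C: 3 × 352 = 1056
    C-Cl: 2 × 336 = 672
    C-H: 8 × 422 = 3376
    Σ(formed) = 5104 kJ
  ΔH_A = 4946 − 5104 = −158 kJ
Reaction B:
  Bonds broken (reactants):
    O=O: 8 × 489 = 3912
    S-S: 8 × 272 = 2176
    Σ(broken) = 6088 kJ
  Bonds formed (products):
    S=O: 16 × 536 = 8576
    Σ(formed) = 8576 kJ
  ΔH_B = 6088 − 8576 = −2488 kJ
ΔH_A − ΔH_B = +2330 kJ, so reaction B has the more negative ΔH; |ΔH_A − ΔH_B| = 2330 kJ.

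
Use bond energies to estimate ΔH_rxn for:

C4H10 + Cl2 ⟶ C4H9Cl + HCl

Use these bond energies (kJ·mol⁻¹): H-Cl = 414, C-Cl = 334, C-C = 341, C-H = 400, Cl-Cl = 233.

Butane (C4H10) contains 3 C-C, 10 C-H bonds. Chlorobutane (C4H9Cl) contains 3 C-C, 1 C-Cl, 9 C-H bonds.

ΔH ≈ −115 kJ

Bonds broken (reactants):
  C-C: 3 × 341 = 1023
  C-H: 10 × 400 = 4000
  Cl-Cl: 1 × 233 = 233
  Σ(broken) = 5256 kJ
Bonds formed (products):
  C-C: 3 × 341 = 1023
  C-Cl: 1 × 334 = 334
  C-H: 9 × 400 = 3600
  H-Cl: 1 × 414 = 414
  Σ(formed) = 5371 kJ
ΔH = Σ(broken) − Σ(formed) = 5256 − 5371 = −115 kJ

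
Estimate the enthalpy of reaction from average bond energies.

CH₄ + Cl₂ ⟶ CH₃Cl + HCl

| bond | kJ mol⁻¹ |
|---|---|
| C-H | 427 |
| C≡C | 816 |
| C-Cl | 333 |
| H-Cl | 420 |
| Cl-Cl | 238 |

Bonds broken (reactants):
  C-H: 4 × 427 = 1708
  Cl-Cl: 1 × 238 = 238
  Σ(broken) = 1946 kJ
Bonds formed (products):
  C-Cl: 1 × 333 = 333
  C-H: 3 × 427 = 1281
  H-Cl: 1 × 420 = 420
  Σ(formed) = 2034 kJ
ΔH = Σ(broken) − Σ(formed) = 1946 − 2034 = −88 kJ

ΔH ≈ −88 kJ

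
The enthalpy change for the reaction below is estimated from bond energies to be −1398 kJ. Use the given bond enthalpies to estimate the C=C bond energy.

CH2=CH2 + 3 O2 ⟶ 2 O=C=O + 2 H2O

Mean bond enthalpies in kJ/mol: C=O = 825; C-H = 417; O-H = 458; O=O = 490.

Let D be the C=C bond energy.
Σ(broken) = 4×417 + 1×D + 3×490 = 3138 + D
Σ(formed) = 4×825 + 4×458 = 5132
ΔH = Σ(broken) − Σ(formed) = (3138 + D) − (5132) = −1994 + D
Setting this equal to −1398 kJ gives D = 596 kJ/mol.

D(C=C) ≈ 596 kJ/mol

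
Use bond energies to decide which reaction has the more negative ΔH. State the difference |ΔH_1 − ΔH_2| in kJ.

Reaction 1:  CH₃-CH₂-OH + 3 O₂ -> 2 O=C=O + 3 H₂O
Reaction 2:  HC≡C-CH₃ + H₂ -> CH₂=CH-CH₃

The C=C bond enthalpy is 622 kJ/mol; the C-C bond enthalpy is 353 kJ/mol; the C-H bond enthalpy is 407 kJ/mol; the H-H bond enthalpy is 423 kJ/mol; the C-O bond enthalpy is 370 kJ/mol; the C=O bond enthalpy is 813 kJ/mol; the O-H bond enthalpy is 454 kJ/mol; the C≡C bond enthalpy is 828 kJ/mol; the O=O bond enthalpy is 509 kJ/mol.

Reaction 1:
  Bonds broken (reactants):
    C-C: 1 × 353 = 353
    C-H: 5 × 407 = 2035
    C-O: 1 × 370 = 370
    O-H: 1 × 454 = 454
    O=O: 3 × 509 = 1527
    Σ(broken) = 4739 kJ
  Bonds formed (products):
    C=O: 4 × 813 = 3252
    O-H: 6 × 454 = 2724
    Σ(formed) = 5976 kJ
  ΔH_1 = 4739 − 5976 = −1237 kJ
Reaction 2:
  Bonds broken (reactants):
    C≡C: 1 × 828 = 828
    C-C: 1 × 353 = 353
    C-H: 4 × 407 = 1628
    H-H: 1 × 423 = 423
    Σ(broken) = 3232 kJ
  Bonds formed (products):
    C-C: 1 × 353 = 353
    C-H: 6 × 407 = 2442
    C=C: 1 × 622 = 622
    Σ(formed) = 3417 kJ
  ΔH_2 = 3232 − 3417 = −185 kJ
ΔH_1 − ΔH_2 = −1052 kJ, so reaction 1 has the more negative ΔH; |ΔH_1 − ΔH_2| = 1052 kJ.

Reaction 1, by 1052 kJ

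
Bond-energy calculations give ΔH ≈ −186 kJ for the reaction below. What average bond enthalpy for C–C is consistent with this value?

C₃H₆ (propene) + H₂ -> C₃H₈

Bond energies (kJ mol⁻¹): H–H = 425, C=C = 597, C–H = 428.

D(C–C) ≈ 352 kJ/mol

Let D be the C–C bond energy.
Σ(broken) = 1×D + 6×428 + 1×597 + 1×425 = 3590 + D
Σ(formed) = 2×D + 8×428 = 3424 + 2D
ΔH = Σ(broken) − Σ(formed) = (3590 + D) − (3424 + 2D) = +166 − D
Setting this equal to −186 kJ gives D = 352 kJ/mol.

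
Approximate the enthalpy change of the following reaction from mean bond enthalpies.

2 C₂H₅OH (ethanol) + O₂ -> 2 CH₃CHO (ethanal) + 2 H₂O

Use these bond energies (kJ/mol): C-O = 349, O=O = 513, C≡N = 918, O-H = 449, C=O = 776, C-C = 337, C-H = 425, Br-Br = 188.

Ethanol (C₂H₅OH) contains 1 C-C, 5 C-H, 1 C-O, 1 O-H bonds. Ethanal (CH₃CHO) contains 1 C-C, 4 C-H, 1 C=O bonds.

Bonds broken (reactants):
  C-C: 2 × 337 = 674
  C-H: 10 × 425 = 4250
  C-O: 2 × 349 = 698
  O-H: 2 × 449 = 898
  O=O: 1 × 513 = 513
  Σ(broken) = 7033 kJ
Bonds formed (products):
  C-C: 2 × 337 = 674
  C-H: 8 × 425 = 3400
  C=O: 2 × 776 = 1552
  O-H: 4 × 449 = 1796
  Σ(formed) = 7422 kJ
ΔH = Σ(broken) − Σ(formed) = 7033 − 7422 = −389 kJ

ΔH ≈ −389 kJ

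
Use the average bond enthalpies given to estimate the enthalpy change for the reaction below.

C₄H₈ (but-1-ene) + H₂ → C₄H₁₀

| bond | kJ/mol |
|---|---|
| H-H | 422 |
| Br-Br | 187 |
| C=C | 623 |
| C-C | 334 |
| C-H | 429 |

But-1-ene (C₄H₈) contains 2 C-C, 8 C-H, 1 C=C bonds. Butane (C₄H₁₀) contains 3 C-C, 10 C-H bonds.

Bonds broken (reactants):
  C-C: 2 × 334 = 668
  C-H: 8 × 429 = 3432
  C=C: 1 × 623 = 623
  H-H: 1 × 422 = 422
  Σ(broken) = 5145 kJ
Bonds formed (products):
  C-C: 3 × 334 = 1002
  C-H: 10 × 429 = 4290
  Σ(formed) = 5292 kJ
ΔH = Σ(broken) − Σ(formed) = 5145 − 5292 = −147 kJ

ΔH ≈ −147 kJ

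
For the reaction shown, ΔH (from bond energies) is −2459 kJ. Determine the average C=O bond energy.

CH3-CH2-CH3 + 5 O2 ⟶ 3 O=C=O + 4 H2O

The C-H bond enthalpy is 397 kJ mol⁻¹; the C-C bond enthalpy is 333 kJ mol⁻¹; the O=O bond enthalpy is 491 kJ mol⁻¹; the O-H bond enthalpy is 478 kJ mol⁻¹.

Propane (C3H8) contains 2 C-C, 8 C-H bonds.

Let D be the C=O bond energy.
Σ(broken) = 2×333 + 8×397 + 5×491 = 6297
Σ(formed) = 6×D + 8×478 = 3824 + 6D
ΔH = Σ(broken) − Σ(formed) = (6297) − (3824 + 6D) = +2473 − 6D
Setting this equal to −2459 kJ gives 6D = 4932, so D = 822 kJ/mol.

D(C=O) ≈ 822 kJ/mol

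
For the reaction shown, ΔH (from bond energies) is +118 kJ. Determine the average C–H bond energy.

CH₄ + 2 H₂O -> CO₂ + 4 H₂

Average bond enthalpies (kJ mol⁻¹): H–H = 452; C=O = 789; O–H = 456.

D(C–H) ≈ 420 kJ/mol

Let D be the C–H bond energy.
Σ(broken) = 4×D + 4×456 = 1824 + 4D
Σ(formed) = 2×789 + 4×452 = 3386
ΔH = Σ(broken) − Σ(formed) = (1824 + 4D) − (3386) = −1562 + 4D
Setting this equal to +118 kJ gives 4D = 1680, so D = 420 kJ/mol.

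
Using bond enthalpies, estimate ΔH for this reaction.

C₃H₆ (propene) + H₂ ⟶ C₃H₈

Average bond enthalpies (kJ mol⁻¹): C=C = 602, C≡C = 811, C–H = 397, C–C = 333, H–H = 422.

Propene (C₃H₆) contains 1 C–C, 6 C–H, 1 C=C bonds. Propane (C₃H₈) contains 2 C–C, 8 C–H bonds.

ΔH ≈ −103 kJ

Bonds broken (reactants):
  C–C: 1 × 333 = 333
  C–H: 6 × 397 = 2382
  C=C: 1 × 602 = 602
  H–H: 1 × 422 = 422
  Σ(broken) = 3739 kJ
Bonds formed (products):
  C–C: 2 × 333 = 666
  C–H: 8 × 397 = 3176
  Σ(formed) = 3842 kJ
ΔH = Σ(broken) − Σ(formed) = 3739 − 3842 = −103 kJ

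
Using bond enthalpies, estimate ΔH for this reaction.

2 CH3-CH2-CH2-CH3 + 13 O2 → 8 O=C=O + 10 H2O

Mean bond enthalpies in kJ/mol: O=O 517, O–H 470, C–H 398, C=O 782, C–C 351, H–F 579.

ΔH ≈ −5125 kJ

Bonds broken (reactants):
  C–C: 6 × 351 = 2106
  C–H: 20 × 398 = 7960
  O=O: 13 × 517 = 6721
  Σ(broken) = 16787 kJ
Bonds formed (products):
  C=O: 16 × 782 = 12512
  O–H: 20 × 470 = 9400
  Σ(formed) = 21912 kJ
ΔH = Σ(broken) − Σ(formed) = 16787 − 21912 = −5125 kJ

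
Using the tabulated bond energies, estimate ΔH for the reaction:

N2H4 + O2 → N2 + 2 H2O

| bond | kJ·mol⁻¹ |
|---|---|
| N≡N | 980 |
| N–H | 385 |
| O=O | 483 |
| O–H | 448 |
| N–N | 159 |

ΔH ≈ −590 kJ

Bonds broken (reactants):
  N–H: 4 × 385 = 1540
  N–N: 1 × 159 = 159
  O=O: 1 × 483 = 483
  Σ(broken) = 2182 kJ
Bonds formed (products):
  N≡N: 1 × 980 = 980
  O–H: 4 × 448 = 1792
  Σ(formed) = 2772 kJ
ΔH = Σ(broken) − Σ(formed) = 2182 − 2772 = −590 kJ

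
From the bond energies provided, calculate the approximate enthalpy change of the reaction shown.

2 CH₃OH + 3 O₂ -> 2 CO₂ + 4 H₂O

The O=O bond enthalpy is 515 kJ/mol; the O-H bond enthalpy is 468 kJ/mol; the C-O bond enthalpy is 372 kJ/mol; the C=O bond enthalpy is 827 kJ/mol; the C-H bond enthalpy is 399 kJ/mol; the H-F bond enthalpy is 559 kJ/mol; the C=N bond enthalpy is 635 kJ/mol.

Bonds broken (reactants):
  C-H: 6 × 399 = 2394
  C-O: 2 × 372 = 744
  O-H: 2 × 468 = 936
  O=O: 3 × 515 = 1545
  Σ(broken) = 5619 kJ
Bonds formed (products):
  C=O: 4 × 827 = 3308
  O-H: 8 × 468 = 3744
  Σ(formed) = 7052 kJ
ΔH = Σ(broken) − Σ(formed) = 5619 − 7052 = −1433 kJ

ΔH ≈ −1433 kJ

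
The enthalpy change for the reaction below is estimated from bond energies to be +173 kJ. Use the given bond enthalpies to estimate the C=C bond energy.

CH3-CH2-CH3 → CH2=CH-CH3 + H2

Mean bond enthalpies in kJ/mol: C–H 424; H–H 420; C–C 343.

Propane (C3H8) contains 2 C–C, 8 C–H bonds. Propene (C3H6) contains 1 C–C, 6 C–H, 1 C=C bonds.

D(C=C) ≈ 598 kJ/mol

Let D be the C=C bond energy.
Σ(broken) = 2×343 + 8×424 = 4078
Σ(formed) = 1×343 + 6×424 + 1×D + 1×420 = 3307 + D
ΔH = Σ(broken) − Σ(formed) = (4078) − (3307 + D) = +771 − D
Setting this equal to +173 kJ gives D = 598 kJ/mol.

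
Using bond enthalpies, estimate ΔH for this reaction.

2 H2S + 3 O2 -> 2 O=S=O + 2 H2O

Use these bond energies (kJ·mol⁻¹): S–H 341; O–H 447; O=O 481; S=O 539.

Bonds broken (reactants):
  O=O: 3 × 481 = 1443
  S–H: 4 × 341 = 1364
  Σ(broken) = 2807 kJ
Bonds formed (products):
  O–H: 4 × 447 = 1788
  S=O: 4 × 539 = 2156
  Σ(formed) = 3944 kJ
ΔH = Σ(broken) − Σ(formed) = 2807 − 3944 = −1137 kJ

ΔH ≈ −1137 kJ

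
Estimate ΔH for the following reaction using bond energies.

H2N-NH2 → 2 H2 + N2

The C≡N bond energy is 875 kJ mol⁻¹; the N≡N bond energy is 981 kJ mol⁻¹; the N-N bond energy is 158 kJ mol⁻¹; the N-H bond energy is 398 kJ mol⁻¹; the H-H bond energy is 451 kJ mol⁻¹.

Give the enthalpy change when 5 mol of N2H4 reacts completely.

ΔH = −665 kJ

Bonds broken (reactants):
  N-H: 4 × 398 = 1592
  N-N: 1 × 158 = 158
  Σ(broken) = 1750 kJ
Bonds formed (products):
  H-H: 2 × 451 = 902
  N≡N: 1 × 981 = 981
  Σ(formed) = 1883 kJ
ΔH = Σ(broken) − Σ(formed) = 1750 − 1883 = −133 kJ
For 5× the reaction as written: 5 × (−133) = −665 kJ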